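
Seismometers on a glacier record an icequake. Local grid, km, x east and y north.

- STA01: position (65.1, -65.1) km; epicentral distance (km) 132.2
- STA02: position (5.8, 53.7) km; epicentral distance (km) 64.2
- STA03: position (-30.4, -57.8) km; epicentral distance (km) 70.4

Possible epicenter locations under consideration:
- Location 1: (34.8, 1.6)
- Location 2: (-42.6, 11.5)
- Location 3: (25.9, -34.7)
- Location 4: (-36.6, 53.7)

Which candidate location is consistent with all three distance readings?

Location 2

For each candidate, compare |candidate − station| to the reported distance:
Location 1: residuals STA01 58.9, STA02 4.6, STA03 17.8 → max 58.9 km
Location 2: residuals STA01 0.0, STA02 0.0, STA03 0.0 → max 0.0 km
Location 3: residuals STA01 82.6, STA02 26.5, STA03 9.5 → max 82.6 km
Location 4: residuals STA01 24.2, STA02 21.8, STA03 41.3 → max 41.3 km
Only Location 2 has all residuals ≈ 0.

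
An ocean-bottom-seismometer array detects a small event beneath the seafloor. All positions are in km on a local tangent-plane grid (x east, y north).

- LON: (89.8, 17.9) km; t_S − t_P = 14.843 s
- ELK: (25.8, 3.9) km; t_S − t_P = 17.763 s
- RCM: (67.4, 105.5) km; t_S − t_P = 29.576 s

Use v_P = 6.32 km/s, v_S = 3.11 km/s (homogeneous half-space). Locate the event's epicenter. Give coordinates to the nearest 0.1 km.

(103.8, -71.9)

Distance from S−P lag: d = Δt · v_P v_S / (v_P − v_S) = Δt · (6.32·3.11)/(6.32−3.11) ≈ 6.1231·Δt.
So d_LON = 90.89, d_ELK = 108.76, d_RCM = 181.10 km.
Circle about each station: (x − 89.8)² + (y − 17.9)² = 90.89²; (x − 25.8)² + (y − 3.9)² = 108.76²; (x − 67.4)² + (y − 105.5)² = 181.10².
Subtracting pairs of circle equations eliminates x²+y² and gives linear equations (the radical axes):
-128.0 x − 28.0 y = -11271.35
-44.8 x + 175.2 y = -17247.66
Solving the 2×2 system: x ≈ 103.8, y ≈ -71.9 km.
Check against LON (with the unrounded x, y): √((x − 89.8)²+(y − 17.9)²) = 90.89 ≈ 90.89 km. ✓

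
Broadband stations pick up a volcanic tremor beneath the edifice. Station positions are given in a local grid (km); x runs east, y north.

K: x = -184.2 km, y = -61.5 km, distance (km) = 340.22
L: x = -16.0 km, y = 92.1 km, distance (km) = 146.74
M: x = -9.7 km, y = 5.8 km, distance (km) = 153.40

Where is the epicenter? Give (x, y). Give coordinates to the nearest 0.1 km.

Circle about each station: (x + 184.2)² + (y + 61.5)² = 340.22²; (x + 16.0)² + (y − 92.1)² = 146.74²; (x + 9.7)² + (y − 5.8)² = 153.40².
Subtracting the K equation from the L and M equations removes the quadratic terms:
336.4 x + 307.2 y = 65243.54
349.0 x + 134.6 y = 54633.93
Solving the 2×2 system: x ≈ 129.2, y ≈ 70.9 km.

129.2 km east, 70.9 km north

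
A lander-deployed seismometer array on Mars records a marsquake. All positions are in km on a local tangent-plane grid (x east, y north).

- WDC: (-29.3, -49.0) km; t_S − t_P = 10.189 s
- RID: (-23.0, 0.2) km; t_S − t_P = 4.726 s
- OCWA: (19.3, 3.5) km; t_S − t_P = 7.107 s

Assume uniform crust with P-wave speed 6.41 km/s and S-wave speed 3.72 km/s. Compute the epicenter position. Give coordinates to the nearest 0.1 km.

-31.1 km east, 41.3 km north

Distance from S−P lag: d = Δt · v_P v_S / (v_P − v_S) = Δt · (6.41·3.72)/(6.41−3.72) ≈ 8.8644·Δt.
So d_WDC = 90.32, d_RID = 41.89, d_OCWA = 63.00 km.
Circle about each station: (x + 29.3)² + (y + 49.0)² = 90.32²; (x + 23.0)² + (y − 0.2)² = 41.89²; (x − 19.3)² + (y − 3.5)² = 63.00².
Subtracting the WDC equation from the RID and OCWA equations removes the quadratic terms:
12.6 x + 98.4 y = 3672.48
97.2 x + 105.0 y = 1313.95
Solving the 2×2 system: x ≈ -31.1, y ≈ 41.3 km.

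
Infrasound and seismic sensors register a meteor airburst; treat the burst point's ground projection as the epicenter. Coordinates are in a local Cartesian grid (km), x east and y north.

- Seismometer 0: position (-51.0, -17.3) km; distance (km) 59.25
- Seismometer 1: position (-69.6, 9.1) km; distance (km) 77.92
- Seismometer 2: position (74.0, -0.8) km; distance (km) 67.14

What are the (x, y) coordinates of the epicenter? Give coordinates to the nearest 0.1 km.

Circle about each station: (x + 51.0)² + (y + 17.3)² = 59.25²; (x + 69.6)² + (y − 9.1)² = 77.92²; (x − 74.0)² + (y + 0.8)² = 67.14².
Subtracting pairs of circle equations eliminates x²+y² and gives linear equations (the radical axes):
-37.2 x + 52.8 y = -534.28
250.0 x + 33.0 y = 1579.13
Solving the 2×2 system: x ≈ 7.0, y ≈ -5.2 km.
Check against Seismometer 0 (with the unrounded x, y): √((x + 51.0)²+(y + 17.3)²) = 59.25 ≈ 59.25 km. ✓

7.0 km east, -5.2 km north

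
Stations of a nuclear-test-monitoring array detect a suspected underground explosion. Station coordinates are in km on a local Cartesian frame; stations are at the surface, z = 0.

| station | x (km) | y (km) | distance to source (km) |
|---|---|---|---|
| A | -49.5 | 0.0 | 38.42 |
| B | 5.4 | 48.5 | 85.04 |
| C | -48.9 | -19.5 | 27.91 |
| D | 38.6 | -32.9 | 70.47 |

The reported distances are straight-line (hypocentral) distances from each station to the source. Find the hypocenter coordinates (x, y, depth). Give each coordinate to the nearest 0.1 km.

x ≈ -29.2 km, y ≈ -27.0 km, depth ≈ 18.3 km

Each station gives a sphere (x−x_i)² + (y−y_i)² + z² = d_i² (stations at z=0).
Subtracting the A sphere from B and C: z² cancels, leaving linear equations in x and y:
109.8 x + 97.0 y = -5824.55
1.2 x − 39.0 y = 1018.34
Solving: x ≈ -29.186, y ≈ -27.009 km (keep extra digits for the depth step; rounded: -29.2, -27.0).
Then from the A sphere: z² = 38.42² − (x + 49.5)² − y² with x = -29.186, y = -27.009, so z ≈ 18.274 ≈ 18.3 km.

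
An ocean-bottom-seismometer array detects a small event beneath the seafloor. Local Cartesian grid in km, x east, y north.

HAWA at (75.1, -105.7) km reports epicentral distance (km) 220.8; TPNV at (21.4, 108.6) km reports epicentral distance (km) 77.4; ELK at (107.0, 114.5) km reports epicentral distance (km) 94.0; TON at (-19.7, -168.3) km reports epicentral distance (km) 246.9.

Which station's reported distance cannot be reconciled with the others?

Solve using three stations at a time. Using HAWA, TPNV, TON (subtract circle equations pairwise → linear system) gives (x, y) ≈ (-49.1, 76.8).
Distances from that point to each station vs reported:
  HAWA: calculated 220.8 vs reported 220.8 → residual 0.0 km
  TPNV: calculated 77.3 vs reported 77.4 → residual 0.1 km
  ELK: calculated 160.6 vs reported 94.0 → residual 66.6 km
  TON: calculated 246.9 vs reported 246.9 → residual 0.0 km
HAWA, TPNV, TON are mutually consistent (residuals ≈ 0); ELK is off by 66.6 km.

ELK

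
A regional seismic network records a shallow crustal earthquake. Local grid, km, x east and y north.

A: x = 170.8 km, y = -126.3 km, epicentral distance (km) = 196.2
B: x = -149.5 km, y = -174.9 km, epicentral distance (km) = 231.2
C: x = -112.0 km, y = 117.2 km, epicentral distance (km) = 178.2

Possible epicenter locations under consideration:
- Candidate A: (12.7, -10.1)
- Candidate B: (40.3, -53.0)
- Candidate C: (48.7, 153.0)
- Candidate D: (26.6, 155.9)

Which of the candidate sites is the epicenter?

Candidate A

For each candidate, compare |candidate − station| to the reported distance:
Candidate A: residuals A 0.0, B 0.0, C 0.0 → max 0.0 km
Candidate B: residuals A 46.5, B 5.6, C 50.2 → max 50.2 km
Candidate C: residuals A 108.6, B 151.9, C 13.6 → max 151.9 km
Candidate D: residuals A 120.7, B 143.6, C 34.3 → max 143.6 km
Only Candidate A has all residuals ≈ 0.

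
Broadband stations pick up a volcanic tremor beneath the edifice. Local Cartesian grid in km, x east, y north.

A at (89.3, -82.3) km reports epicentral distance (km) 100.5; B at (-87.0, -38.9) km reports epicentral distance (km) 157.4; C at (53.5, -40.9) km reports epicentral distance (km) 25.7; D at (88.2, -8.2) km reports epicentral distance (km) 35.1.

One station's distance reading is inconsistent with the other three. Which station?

C

Solve using three stations at a time. Using A, B, D (subtract circle equations pairwise → linear system) gives (x, y) ≈ (61.2, 14.2).
Distances from that point to each station vs reported:
  A: calculated 100.5 vs reported 100.5 → residual 0.0 km
  B: calculated 157.4 vs reported 157.4 → residual 0.0 km
  C: calculated 55.6 vs reported 25.7 → residual 29.9 km
  D: calculated 35.1 vs reported 35.1 → residual 0.0 km
A, B, D are mutually consistent (residuals ≈ 0); C is off by 29.9 km.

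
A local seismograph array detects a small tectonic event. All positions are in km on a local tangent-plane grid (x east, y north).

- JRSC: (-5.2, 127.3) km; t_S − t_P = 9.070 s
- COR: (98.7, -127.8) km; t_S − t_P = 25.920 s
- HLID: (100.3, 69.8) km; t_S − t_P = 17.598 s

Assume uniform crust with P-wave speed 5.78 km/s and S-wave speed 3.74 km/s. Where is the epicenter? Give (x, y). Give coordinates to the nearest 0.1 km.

Distance from S−P lag: d = Δt · v_P v_S / (v_P − v_S) = Δt · (5.78·3.74)/(5.78−3.74) ≈ 10.5967·Δt.
So d_JRSC = 96.11, d_COR = 274.67, d_HLID = 186.48 km.
Circle about each station: (x + 5.2)² + (y − 127.3)² = 96.11²; (x − 98.7)² + (y + 127.8)² = 274.67²; (x − 100.3)² + (y − 69.8)² = 186.48².
Subtracting the JRSC equation from the COR and HLID equations removes the quadratic terms:
207.8 x − 510.2 y = -56364.28
211.0 x − 115.0 y = -26837.86
Solving the 2×2 system: x ≈ -86.1, y ≈ 75.4 km.

-86.1 km east, 75.4 km north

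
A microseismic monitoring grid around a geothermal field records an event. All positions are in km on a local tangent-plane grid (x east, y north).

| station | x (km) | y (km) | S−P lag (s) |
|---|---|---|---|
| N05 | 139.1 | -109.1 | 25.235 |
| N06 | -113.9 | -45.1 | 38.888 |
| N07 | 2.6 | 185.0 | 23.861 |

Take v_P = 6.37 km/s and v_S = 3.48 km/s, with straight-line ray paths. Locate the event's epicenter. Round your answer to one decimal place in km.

155.1 km east, 83.8 km north

Distance from S−P lag: d = Δt · v_P v_S / (v_P − v_S) = Δt · (6.37·3.48)/(6.37−3.48) ≈ 7.6704·Δt.
So d_N05 = 193.56, d_N06 = 298.29, d_N07 = 183.02 km.
Circle about each station: (x − 139.1)² + (y + 109.1)² = 193.56²; (x + 113.9)² + (y + 45.1)² = 298.29²; (x − 2.6)² + (y − 185.0)² = 183.02².
Subtracting pairs of circle equations eliminates x²+y² and gives linear equations (the radical axes):
-506.0 x + 128.0 y = -67755.85
-273.0 x + 588.2 y = 6949.29
Solving the 2×2 system: x ≈ 155.1, y ≈ 83.8 km.
Check against N05 (with the unrounded x, y): √((x − 139.1)²+(y + 109.1)²) = 193.57 ≈ 193.56 km. ✓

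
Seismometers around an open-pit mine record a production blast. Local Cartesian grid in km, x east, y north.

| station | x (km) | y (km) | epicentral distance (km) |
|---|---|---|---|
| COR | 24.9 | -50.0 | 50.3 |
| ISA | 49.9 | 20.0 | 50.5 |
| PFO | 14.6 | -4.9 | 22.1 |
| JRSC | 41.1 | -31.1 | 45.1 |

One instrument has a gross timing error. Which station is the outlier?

Solve using three stations at a time. Using COR, ISA, JRSC (subtract circle equations pairwise → linear system) gives (x, y) ≈ (5.3, -3.7).
Distances from that point to each station vs reported:
  COR: calculated 50.3 vs reported 50.3 → residual 0.0 km
  ISA: calculated 50.5 vs reported 50.5 → residual 0.0 km
  PFO: calculated 9.4 vs reported 22.1 → residual 12.7 km
  JRSC: calculated 45.1 vs reported 45.1 → residual 0.0 km
COR, ISA, JRSC are mutually consistent (residuals ≈ 0); PFO is off by 12.7 km.

PFO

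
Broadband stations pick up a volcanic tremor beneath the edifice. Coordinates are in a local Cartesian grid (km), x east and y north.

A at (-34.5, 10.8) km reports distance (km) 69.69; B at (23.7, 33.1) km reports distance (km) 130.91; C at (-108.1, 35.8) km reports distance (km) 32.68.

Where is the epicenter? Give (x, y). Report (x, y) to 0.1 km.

Circle about each station: (x + 34.5)² + (y − 10.8)² = 69.69²; (x − 23.7)² + (y − 33.1)² = 130.91²; (x + 108.1)² + (y − 35.8)² = 32.68².
Subtracting pairs of circle equations eliminates x²+y² and gives linear equations (the radical axes):
116.4 x + 44.6 y = -11930.32
-147.2 x + 50.0 y = 15449.07
Solving the 2×2 system: x ≈ -103.8, y ≈ 3.4 km.
Check against A (with the unrounded x, y): √((x + 34.5)²+(y − 10.8)²) = 69.69 ≈ 69.69 km. ✓

x ≈ -103.8 km, y ≈ 3.4 km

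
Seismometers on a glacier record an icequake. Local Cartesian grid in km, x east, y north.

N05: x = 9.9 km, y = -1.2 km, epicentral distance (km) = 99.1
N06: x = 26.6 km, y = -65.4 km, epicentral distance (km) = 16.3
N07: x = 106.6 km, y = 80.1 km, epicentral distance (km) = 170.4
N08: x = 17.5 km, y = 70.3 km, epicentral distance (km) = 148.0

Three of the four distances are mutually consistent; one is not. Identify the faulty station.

Solve using three stations at a time. Using N06, N07, N08 (subtract circle equations pairwise → linear system) gives (x, y) ≈ (38.7, -76.2).
Distances from that point to each station vs reported:
  N05: calculated 80.3 vs reported 99.1 → residual 18.8 km
  N06: calculated 16.2 vs reported 16.3 → residual 0.1 km
  N07: calculated 170.4 vs reported 170.4 → residual 0.0 km
  N08: calculated 148.0 vs reported 148.0 → residual 0.0 km
N06, N07, N08 are mutually consistent (residuals ≈ 0); N05 is off by 18.8 km.

N05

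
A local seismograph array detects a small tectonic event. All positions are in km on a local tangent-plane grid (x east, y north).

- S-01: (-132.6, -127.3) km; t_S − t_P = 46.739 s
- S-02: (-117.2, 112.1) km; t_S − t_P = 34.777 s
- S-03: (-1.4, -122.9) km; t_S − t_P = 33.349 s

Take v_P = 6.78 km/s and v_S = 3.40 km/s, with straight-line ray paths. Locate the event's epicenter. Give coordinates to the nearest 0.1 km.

Distance from S−P lag: d = Δt · v_P v_S / (v_P − v_S) = Δt · (6.78·3.40)/(6.78−3.40) ≈ 6.8201·Δt.
So d_S-01 = 318.77, d_S-02 = 237.18, d_S-03 = 227.44 km.
Circle about each station: (x + 132.6)² + (y + 127.3)² = 318.77²; (x + 117.2)² + (y − 112.1)² = 237.18²; (x + 1.4)² + (y + 122.9)² = 227.44².
Subtracting the S-01 equation from the S-02 and S-03 equations removes the quadratic terms:
30.8 x + 478.8 y = 37874.16
262.4 x + 8.8 y = 31203.68
Solving the 2×2 system: x ≈ 116.5, y ≈ 71.6 km.
Check against S-01 (with the unrounded x, y): √((x + 132.6)²+(y + 127.3)²) = 318.78 ≈ 318.77 km. ✓

116.5 km east, 71.6 km north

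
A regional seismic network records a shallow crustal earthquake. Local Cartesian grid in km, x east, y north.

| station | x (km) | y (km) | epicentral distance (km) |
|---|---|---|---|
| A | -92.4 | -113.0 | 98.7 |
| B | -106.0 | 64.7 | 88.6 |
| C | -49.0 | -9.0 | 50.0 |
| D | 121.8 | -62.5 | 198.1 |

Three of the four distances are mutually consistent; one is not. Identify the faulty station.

Solve using three stations at a time. Using A, B, D (subtract circle equations pairwise → linear system) gives (x, y) ≈ (-70.9, -16.7).
Distances from that point to each station vs reported:
  A: calculated 98.7 vs reported 98.7 → residual 0.0 km
  B: calculated 88.6 vs reported 88.6 → residual 0.0 km
  C: calculated 23.2 vs reported 50.0 → residual 26.8 km
  D: calculated 198.1 vs reported 198.1 → residual 0.0 km
A, B, D are mutually consistent (residuals ≈ 0); C is off by 26.8 km.

C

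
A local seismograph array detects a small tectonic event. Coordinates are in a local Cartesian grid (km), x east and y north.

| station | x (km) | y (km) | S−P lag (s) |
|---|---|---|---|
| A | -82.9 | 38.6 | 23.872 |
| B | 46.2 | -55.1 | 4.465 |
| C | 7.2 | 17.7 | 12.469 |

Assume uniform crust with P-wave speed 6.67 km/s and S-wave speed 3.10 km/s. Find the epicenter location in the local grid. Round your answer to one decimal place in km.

Distance from S−P lag: d = Δt · v_P v_S / (v_P − v_S) = Δt · (6.67·3.10)/(6.67−3.10) ≈ 5.7919·Δt.
So d_A = 138.26, d_B = 25.86, d_C = 72.22 km.
Circle about each station: (x + 82.9)² + (y − 38.6)² = 138.26²; (x − 46.2)² + (y + 55.1)² = 25.86²; (x − 7.2)² + (y − 17.7)² = 72.22².
Subtracting the A equation from the B and C equations removes the quadratic terms:
258.2 x − 187.4 y = 15255.17
180.2 x − 41.8 y = 5902.86
Solving the 2×2 system: x ≈ 20.4, y ≈ -53.3 km.

(20.4, -53.3)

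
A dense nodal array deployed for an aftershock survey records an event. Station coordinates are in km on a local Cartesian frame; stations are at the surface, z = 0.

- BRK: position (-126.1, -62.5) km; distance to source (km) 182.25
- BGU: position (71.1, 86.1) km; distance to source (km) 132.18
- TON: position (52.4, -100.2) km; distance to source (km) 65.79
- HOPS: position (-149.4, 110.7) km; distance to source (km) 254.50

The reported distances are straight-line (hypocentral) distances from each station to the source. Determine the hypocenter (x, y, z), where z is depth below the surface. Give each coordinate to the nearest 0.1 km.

Each station gives a sphere (x−x_i)² + (y−y_i)² + z² = d_i² (stations at z=0).
Subtracting the BRK sphere from BGU and TON: z² cancels, leaving linear equations in x and y:
394.4 x + 297.2 y = 8404.47
357.0 x − 75.4 y = 21865.08
Solving: x ≈ 52.504, y ≈ -41.396 km (keep extra digits for the depth step; rounded: 52.5, -41.4).
Then from the BRK sphere: z² = 182.25² − (x + 126.1)² − (y + 62.5)² with x = 52.504, y = -41.396, so z ≈ 29.501 ≈ 29.5 km.

x ≈ 52.5 km, y ≈ -41.4 km, depth ≈ 29.5 km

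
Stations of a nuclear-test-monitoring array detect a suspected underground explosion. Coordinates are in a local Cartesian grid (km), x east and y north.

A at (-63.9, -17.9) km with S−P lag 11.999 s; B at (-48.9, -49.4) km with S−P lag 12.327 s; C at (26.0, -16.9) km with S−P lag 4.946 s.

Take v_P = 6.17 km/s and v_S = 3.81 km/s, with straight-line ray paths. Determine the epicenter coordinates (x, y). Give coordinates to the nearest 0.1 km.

Distance from S−P lag: d = Δt · v_P v_S / (v_P − v_S) = Δt · (6.17·3.81)/(6.17−3.81) ≈ 9.9609·Δt.
So d_A = 119.52, d_B = 122.79, d_C = 49.27 km.
Circle about each station: (x + 63.9)² + (y + 17.9)² = 119.52²; (x + 48.9)² + (y + 49.4)² = 122.79²; (x − 26.0)² + (y + 16.9)² = 49.27².
Subtracting the A equation from the B and C equations removes the quadratic terms:
30.0 x − 63.0 y = -364.40
179.8 x + 2.0 y = 8415.49
Solving the 2×2 system: x ≈ 46.5, y ≈ 27.9 km.

x ≈ 46.5 km, y ≈ 27.9 km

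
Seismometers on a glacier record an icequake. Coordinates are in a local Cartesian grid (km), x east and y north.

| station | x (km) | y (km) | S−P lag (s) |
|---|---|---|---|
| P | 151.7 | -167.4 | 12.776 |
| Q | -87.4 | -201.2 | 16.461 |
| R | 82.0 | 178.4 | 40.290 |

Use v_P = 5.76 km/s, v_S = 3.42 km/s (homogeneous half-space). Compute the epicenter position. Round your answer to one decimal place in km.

Distance from S−P lag: d = Δt · v_P v_S / (v_P − v_S) = Δt · (5.76·3.42)/(5.76−3.42) ≈ 8.4185·Δt.
So d_P = 107.55, d_Q = 138.58, d_R = 339.18 km.
Circle about each station: (x − 151.7)² + (y + 167.4)² = 107.55²; (x + 87.4)² + (y + 201.2)² = 138.58²; (x − 82.0)² + (y − 178.4)² = 339.18².
Subtracting the P equation from the Q and R equations removes the quadratic terms:
-478.2 x − 67.6 y = -10552.86
-139.4 x + 691.6 y = -115961.16
Solving the 2×2 system: x ≈ 44.5, y ≈ -158.7 km.

44.5 km east, -158.7 km north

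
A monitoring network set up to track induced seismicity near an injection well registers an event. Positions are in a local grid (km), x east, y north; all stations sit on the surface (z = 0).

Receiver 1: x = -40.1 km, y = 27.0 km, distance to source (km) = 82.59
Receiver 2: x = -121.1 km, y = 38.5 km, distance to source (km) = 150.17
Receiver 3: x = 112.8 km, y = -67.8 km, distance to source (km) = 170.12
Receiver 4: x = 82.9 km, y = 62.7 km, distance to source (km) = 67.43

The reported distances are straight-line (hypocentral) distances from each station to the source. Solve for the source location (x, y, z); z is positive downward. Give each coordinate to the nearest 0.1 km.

(22.3, 73.6, 27.5)

Each station gives a sphere (x−x_i)² + (y−y_i)² + z² = d_i² (stations at z=0).
Subtracting the Receiver 1 sphere from Receiver 2 and Receiver 3: z² cancels, leaving linear equations in x and y:
-162.0 x + 23.0 y = -1919.47
305.8 x − 189.6 y = -7136.04
Solving: x ≈ 22.298, y ≈ 73.601 km (keep extra digits for the depth step; rounded: 22.3, 73.6).
Then from the Receiver 1 sphere: z² = 82.59² − (x + 40.1)² − (y − 27.0)² with x = 22.298, y = 73.601, so z ≈ 27.494 ≈ 27.5 km.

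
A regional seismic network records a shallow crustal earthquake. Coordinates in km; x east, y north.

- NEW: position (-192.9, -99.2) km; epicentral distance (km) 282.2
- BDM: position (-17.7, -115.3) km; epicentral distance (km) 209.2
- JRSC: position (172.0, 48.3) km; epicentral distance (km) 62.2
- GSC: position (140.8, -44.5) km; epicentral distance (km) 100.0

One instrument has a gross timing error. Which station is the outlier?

NEW

Solve using three stations at a time. Using BDM, JRSC, GSC (subtract circle equations pairwise → linear system) gives (x, y) ≈ (109.8, 50.6).
Distances from that point to each station vs reported:
  NEW: calculated 337.7 vs reported 282.2 → residual 55.5 km
  BDM: calculated 209.2 vs reported 209.2 → residual 0.0 km
  JRSC: calculated 62.3 vs reported 62.2 → residual 0.1 km
  GSC: calculated 100.0 vs reported 100.0 → residual 0.0 km
BDM, JRSC, GSC are mutually consistent (residuals ≈ 0); NEW is off by 55.5 km.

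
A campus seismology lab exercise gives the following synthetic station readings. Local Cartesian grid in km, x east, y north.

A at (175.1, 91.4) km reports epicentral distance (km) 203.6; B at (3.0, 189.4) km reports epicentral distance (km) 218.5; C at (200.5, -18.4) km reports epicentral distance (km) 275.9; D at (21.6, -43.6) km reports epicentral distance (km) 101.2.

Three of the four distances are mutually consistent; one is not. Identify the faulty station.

Solve using three stations at a time. Using B, C, D (subtract circle equations pairwise → linear system) gives (x, y) ≈ (-75.4, -14.6).
Distances from that point to each station vs reported:
  A: calculated 272.0 vs reported 203.6 → residual 68.4 km
  B: calculated 218.5 vs reported 218.5 → residual 0.0 km
  C: calculated 275.9 vs reported 275.9 → residual 0.0 km
  D: calculated 101.2 vs reported 101.2 → residual 0.0 km
B, C, D are mutually consistent (residuals ≈ 0); A is off by 68.4 km.

A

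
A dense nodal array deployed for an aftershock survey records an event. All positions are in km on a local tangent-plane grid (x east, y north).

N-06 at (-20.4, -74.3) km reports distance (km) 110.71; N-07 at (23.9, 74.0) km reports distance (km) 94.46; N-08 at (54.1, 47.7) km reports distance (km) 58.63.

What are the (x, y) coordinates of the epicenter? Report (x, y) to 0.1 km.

(69.0, -9.0)

Circle about each station: (x + 20.4)² + (y + 74.3)² = 110.71²; (x − 23.9)² + (y − 74.0)² = 94.46²; (x − 54.1)² + (y − 47.7)² = 58.63².
Subtracting the N-06 equation from the N-07 and N-08 equations removes the quadratic terms:
88.6 x + 296.6 y = 3444.57
149.0 x + 244.0 y = 8084.68
Solving the 2×2 system: x ≈ 69.0, y ≈ -9.0 km.
Check against N-06 (with the unrounded x, y): √((x + 20.4)²+(y + 74.3)²) = 110.70 ≈ 110.71 km. ✓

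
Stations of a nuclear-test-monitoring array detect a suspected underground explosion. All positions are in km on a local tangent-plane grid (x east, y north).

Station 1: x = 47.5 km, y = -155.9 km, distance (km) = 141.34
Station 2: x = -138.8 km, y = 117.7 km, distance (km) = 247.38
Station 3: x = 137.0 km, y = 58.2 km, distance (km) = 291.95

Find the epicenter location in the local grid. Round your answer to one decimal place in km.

x ≈ -90.4 km, y ≈ -124.9 km

Circle about each station: (x − 47.5)² + (y + 155.9)² = 141.34²; (x + 138.8)² + (y − 117.7)² = 247.38²; (x − 137.0)² + (y − 58.2)² = 291.95².
Subtracting the Station 1 equation from the Station 2 and Station 3 equations removes the quadratic terms:
-372.6 x + 547.2 y = -34662.20
179.0 x + 428.2 y = -69662.63
Solving the 2×2 system: x ≈ -90.4, y ≈ -124.9 km.
Check against Station 1 (with the unrounded x, y): √((x − 47.5)²+(y + 155.9)²) = 141.34 ≈ 141.34 km. ✓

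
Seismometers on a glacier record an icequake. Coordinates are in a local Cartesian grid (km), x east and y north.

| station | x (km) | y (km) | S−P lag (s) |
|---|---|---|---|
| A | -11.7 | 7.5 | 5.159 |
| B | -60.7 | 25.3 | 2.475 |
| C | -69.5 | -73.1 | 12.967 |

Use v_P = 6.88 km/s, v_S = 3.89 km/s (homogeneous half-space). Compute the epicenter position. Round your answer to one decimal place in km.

Distance from S−P lag: d = Δt · v_P v_S / (v_P − v_S) = Δt · (6.88·3.89)/(6.88−3.89) ≈ 8.9509·Δt.
So d_A = 46.18, d_B = 22.15, d_C = 116.07 km.
Circle about each station: (x + 11.7)² + (y − 7.5)² = 46.18²; (x + 60.7)² + (y − 25.3)² = 22.15²; (x + 69.5)² + (y + 73.1)² = 116.07².
Subtracting pairs of circle equations eliminates x²+y² and gives linear equations (the radical axes):
-98.0 x + 35.6 y = 5773.41
-115.6 x − 161.2 y = -1358.93
Solving the 2×2 system: x ≈ -44.3, y ≈ 40.2 km.

x ≈ -44.3 km, y ≈ 40.2 km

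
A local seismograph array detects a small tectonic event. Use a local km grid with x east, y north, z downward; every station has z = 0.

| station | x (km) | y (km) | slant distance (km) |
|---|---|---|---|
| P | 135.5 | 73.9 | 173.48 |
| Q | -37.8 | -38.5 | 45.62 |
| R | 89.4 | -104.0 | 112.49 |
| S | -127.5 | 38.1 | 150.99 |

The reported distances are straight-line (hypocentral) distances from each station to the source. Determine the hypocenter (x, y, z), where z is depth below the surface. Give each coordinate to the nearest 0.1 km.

Each station gives a sphere (x−x_i)² + (y−y_i)² + z² = d_i² (stations at z=0).
Subtracting the P sphere from Q and R: z² cancels, leaving linear equations in x and y:
-346.6 x − 224.8 y = 7103.76
-92.2 x − 355.8 y = 12428.21
Solving: x ≈ 2.596, y ≈ -35.603 km (keep extra digits for the depth step; rounded: 2.6, -35.6).
Then from the P sphere: z² = 173.48² − (x − 135.5)² − (y − 73.9)² with x = 2.596, y = -35.603, so z ≈ 20.998 ≈ 21.0 km.

x ≈ 2.6 km, y ≈ -35.6 km, depth ≈ 21.0 km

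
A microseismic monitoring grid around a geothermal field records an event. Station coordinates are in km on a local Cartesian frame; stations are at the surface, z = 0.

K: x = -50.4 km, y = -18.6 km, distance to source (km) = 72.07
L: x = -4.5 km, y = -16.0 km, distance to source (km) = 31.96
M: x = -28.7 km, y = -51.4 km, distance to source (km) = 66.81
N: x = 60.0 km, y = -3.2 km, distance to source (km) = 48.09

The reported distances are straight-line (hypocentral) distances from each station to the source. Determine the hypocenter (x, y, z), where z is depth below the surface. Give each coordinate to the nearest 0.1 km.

Each station gives a sphere (x−x_i)² + (y−y_i)² + z² = d_i² (stations at z=0).
Subtracting the K sphere from L and M: z² cancels, leaving linear equations in x and y:
91.8 x + 5.2 y = 1562.77
43.4 x − 65.6 y = 1310.04
Solving: x ≈ 17.499, y ≈ -8.393 km (keep extra digits for the depth step; rounded: 17.5, -8.4).
Then from the K sphere: z² = 72.07² − (x + 50.4)² − (y + 18.6)² with x = 17.499, y = -8.393, so z ≈ 21.900 ≈ 21.9 km.
Check against N (with the unrounded solution): distance 48.09 ≈ 48.09 km. ✓

x ≈ 17.5 km, y ≈ -8.4 km, depth ≈ 21.9 km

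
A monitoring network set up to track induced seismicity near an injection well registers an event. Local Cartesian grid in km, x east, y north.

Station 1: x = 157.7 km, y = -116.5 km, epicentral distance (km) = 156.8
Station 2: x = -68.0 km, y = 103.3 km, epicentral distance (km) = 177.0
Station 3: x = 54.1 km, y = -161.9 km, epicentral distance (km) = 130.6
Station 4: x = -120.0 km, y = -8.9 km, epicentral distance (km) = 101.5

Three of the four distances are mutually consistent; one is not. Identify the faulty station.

Solve using three stations at a time. Using Station 2, Station 3, Station 4 (subtract circle equations pairwise → linear system) gives (x, y) ≈ (-40.1, -71.5).
Distances from that point to each station vs reported:
  Station 1: calculated 202.9 vs reported 156.8 → residual 46.1 km
  Station 2: calculated 177.0 vs reported 177.0 → residual 0.0 km
  Station 3: calculated 130.6 vs reported 130.6 → residual 0.0 km
  Station 4: calculated 101.5 vs reported 101.5 → residual 0.0 km
Station 2, Station 3, Station 4 are mutually consistent (residuals ≈ 0); Station 1 is off by 46.1 km.

Station 1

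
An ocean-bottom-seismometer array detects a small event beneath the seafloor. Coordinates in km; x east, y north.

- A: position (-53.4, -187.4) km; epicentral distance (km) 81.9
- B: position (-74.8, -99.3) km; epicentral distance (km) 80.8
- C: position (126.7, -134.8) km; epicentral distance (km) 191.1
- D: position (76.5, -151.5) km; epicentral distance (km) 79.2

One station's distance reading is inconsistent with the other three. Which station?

Solve using three stations at a time. Using A, B, D (subtract circle equations pairwise → linear system) gives (x, y) ≈ (1.3, -126.4).
Distances from that point to each station vs reported:
  A: calculated 81.9 vs reported 81.9 → residual 0.0 km
  B: calculated 80.8 vs reported 80.8 → residual 0.0 km
  C: calculated 125.6 vs reported 191.1 → residual 65.5 km
  D: calculated 79.2 vs reported 79.2 → residual 0.0 km
A, B, D are mutually consistent (residuals ≈ 0); C is off by 65.5 km.

C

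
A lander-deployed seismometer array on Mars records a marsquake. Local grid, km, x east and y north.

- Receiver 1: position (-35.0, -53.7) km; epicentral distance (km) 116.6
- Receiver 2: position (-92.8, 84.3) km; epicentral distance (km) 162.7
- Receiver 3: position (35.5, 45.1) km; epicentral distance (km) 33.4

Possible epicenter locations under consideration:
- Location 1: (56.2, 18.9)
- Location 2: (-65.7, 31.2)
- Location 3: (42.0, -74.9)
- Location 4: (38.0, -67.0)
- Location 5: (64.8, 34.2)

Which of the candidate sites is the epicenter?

For each candidate, compare |candidate − station| to the reported distance:
Location 1: residuals Receiver 1 0.0, Receiver 2 0.0, Receiver 3 0.0 → max 0.0 km
Location 2: residuals Receiver 1 26.3, Receiver 2 103.1, Receiver 3 68.8 → max 103.1 km
Location 3: residuals Receiver 1 36.7, Receiver 2 45.9, Receiver 3 86.8 → max 86.8 km
Location 4: residuals Receiver 1 42.4, Receiver 2 37.3, Receiver 3 78.7 → max 78.7 km
Location 5: residuals Receiver 1 16.4, Receiver 2 2.7, Receiver 3 2.1 → max 16.4 km
Only Location 1 has all residuals ≈ 0.

Location 1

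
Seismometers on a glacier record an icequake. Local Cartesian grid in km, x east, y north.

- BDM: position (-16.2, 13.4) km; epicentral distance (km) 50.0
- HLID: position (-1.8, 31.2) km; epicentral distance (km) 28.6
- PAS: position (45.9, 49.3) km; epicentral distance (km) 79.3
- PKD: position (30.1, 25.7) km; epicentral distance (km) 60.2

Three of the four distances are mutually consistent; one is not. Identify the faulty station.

Solve using three stations at a time. Using HLID, PAS, PKD (subtract circle equations pairwise → linear system) gives (x, y) ≈ (-30.1, 26.7).
Distances from that point to each station vs reported:
  BDM: calculated 19.2 vs reported 50.0 → residual 30.8 km
  HLID: calculated 28.7 vs reported 28.6 → residual 0.1 km
  PAS: calculated 79.3 vs reported 79.3 → residual 0.0 km
  PKD: calculated 60.2 vs reported 60.2 → residual 0.0 km
HLID, PAS, PKD are mutually consistent (residuals ≈ 0); BDM is off by 30.8 km.

BDM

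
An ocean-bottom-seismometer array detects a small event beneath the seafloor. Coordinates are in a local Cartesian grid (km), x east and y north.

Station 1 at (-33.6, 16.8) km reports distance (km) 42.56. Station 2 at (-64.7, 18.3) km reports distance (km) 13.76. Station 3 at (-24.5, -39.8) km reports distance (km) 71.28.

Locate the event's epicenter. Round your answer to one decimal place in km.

Circle about each station: (x + 33.6)² + (y − 16.8)² = 42.56²; (x + 64.7)² + (y − 18.3)² = 13.76²; (x + 24.5)² + (y + 39.8)² = 71.28².
Subtracting pairs of circle equations eliminates x²+y² and gives linear equations (the radical axes):
-62.2 x + 3.0 y = 4731.80
18.2 x − 113.2 y = -2496.39
Solving the 2×2 system: x ≈ -75.6, y ≈ 9.9 km.

-75.6 km east, 9.9 km north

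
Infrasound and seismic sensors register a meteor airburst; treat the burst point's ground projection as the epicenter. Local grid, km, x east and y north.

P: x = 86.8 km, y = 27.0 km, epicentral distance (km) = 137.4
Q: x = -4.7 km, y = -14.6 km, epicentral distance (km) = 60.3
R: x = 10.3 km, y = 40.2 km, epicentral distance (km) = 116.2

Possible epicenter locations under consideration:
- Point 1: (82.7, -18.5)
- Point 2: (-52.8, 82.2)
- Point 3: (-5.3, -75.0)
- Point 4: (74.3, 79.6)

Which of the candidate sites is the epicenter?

For each candidate, compare |candidate − station| to the reported distance:
Point 1: residuals P 91.7, Q 27.2, R 23.0 → max 91.7 km
Point 2: residuals P 12.7, Q 47.8, R 40.4 → max 47.8 km
Point 3: residuals P 0.0, Q 0.1, R 0.1 → max 0.1 km
Point 4: residuals P 83.3, Q 62.6, R 41.0 → max 83.3 km
Only Point 3 has all residuals ≈ 0.

Point 3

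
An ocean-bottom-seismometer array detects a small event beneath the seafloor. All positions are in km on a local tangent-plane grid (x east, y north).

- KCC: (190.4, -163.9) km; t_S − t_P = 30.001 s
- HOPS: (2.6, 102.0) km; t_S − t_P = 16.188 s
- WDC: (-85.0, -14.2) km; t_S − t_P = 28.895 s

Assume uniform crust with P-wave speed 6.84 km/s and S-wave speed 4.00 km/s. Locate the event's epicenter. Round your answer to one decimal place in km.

(157.1, 123.2)

Distance from S−P lag: d = Δt · v_P v_S / (v_P − v_S) = Δt · (6.84·4.00)/(6.84−4.00) ≈ 9.6338·Δt.
So d_KCC = 289.02, d_HOPS = 155.95, d_WDC = 278.37 km.
Circle about each station: (x − 190.4)² + (y + 163.9)² = 289.02²; (x − 2.6)² + (y − 102.0)² = 155.95²; (x + 85.0)² + (y + 14.2)² = 278.37².
Subtracting the KCC equation from the HOPS and WDC equations removes the quadratic terms:
-375.6 x + 531.8 y = 6507.55
-550.8 x + 299.4 y = -49646.03
Solving the 2×2 system: x ≈ 157.1, y ≈ 123.2 km.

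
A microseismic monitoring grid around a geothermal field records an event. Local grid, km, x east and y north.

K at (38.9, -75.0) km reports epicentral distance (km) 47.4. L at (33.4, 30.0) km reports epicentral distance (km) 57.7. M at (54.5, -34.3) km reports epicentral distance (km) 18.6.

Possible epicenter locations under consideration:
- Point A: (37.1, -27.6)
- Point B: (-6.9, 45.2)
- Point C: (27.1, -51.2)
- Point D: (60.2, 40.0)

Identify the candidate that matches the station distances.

For each candidate, compare |candidate − station| to the reported distance:
Point A: residuals K 0.0, L 0.0, M 0.0 → max 0.0 km
Point B: residuals K 81.2, L 14.6, M 81.9 → max 81.9 km
Point C: residuals K 20.8, L 23.7, M 13.6 → max 23.7 km
Point D: residuals K 69.6, L 29.1, M 55.9 → max 69.6 km
Only Point A has all residuals ≈ 0.

Point A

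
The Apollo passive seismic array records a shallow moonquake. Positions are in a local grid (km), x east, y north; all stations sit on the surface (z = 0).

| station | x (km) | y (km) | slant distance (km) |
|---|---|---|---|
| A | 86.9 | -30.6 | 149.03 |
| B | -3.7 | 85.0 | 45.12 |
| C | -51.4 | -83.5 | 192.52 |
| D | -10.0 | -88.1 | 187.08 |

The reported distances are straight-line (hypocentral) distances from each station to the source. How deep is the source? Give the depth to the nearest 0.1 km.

Each station gives a sphere (x−x_i)² + (y−y_i)² + z² = d_i² (stations at z=0).
Subtracting the A sphere from B and C: z² cancels, leaving linear equations in x and y:
-181.2 x + 231.2 y = 18924.85
-276.6 x − 105.8 y = -13727.77
Solving: x ≈ 14.095, y ≈ 92.902 km (keep extra digits for the depth step; rounded: 14.1, 92.9).
Then from the A sphere: z² = 149.03² − (x − 86.9)² − (y + 30.6)² with x = 14.095, y = 92.902, so z ≈ 40.702 ≈ 40.7 km.

40.7 km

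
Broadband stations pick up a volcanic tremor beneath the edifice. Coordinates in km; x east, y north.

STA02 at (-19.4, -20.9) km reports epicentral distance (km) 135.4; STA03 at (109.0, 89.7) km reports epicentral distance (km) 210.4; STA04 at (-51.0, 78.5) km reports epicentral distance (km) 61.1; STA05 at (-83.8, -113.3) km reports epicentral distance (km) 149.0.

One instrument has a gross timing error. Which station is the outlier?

STA02

Solve using three stations at a time. Using STA03, STA04, STA05 (subtract circle equations pairwise → linear system) gives (x, y) ≈ (-94.3, 35.3).
Distances from that point to each station vs reported:
  STA02: calculated 93.6 vs reported 135.4 → residual 41.8 km
  STA03: calculated 210.4 vs reported 210.4 → residual 0.0 km
  STA04: calculated 61.1 vs reported 61.1 → residual 0.0 km
  STA05: calculated 149.0 vs reported 149.0 → residual 0.0 km
STA03, STA04, STA05 are mutually consistent (residuals ≈ 0); STA02 is off by 41.8 km.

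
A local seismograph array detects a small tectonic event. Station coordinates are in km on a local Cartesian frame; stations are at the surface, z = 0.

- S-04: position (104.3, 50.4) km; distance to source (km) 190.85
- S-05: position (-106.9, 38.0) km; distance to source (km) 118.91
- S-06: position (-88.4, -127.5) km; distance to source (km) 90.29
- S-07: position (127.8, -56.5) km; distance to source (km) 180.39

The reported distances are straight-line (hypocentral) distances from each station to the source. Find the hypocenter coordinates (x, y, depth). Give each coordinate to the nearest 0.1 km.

(-48.1, -57.3, 40.0)

Each station gives a sphere (x−x_i)² + (y−y_i)² + z² = d_i² (stations at z=0).
Subtracting the S-04 sphere from S-05 and S-06: z² cancels, leaving linear equations in x and y:
-422.4 x − 24.8 y = 21737.09
-385.4 x − 355.8 y = 38923.60
Solving: x ≈ -48.097, y ≈ -57.299 km (keep extra digits for the depth step; rounded: -48.1, -57.3).
Then from the S-04 sphere: z² = 190.85² − (x − 104.3)² − (y − 50.4)² with x = -48.097, y = -57.299, so z ≈ 39.998 ≈ 40.0 km.
Check against S-07 (with the unrounded solution): distance 180.39 ≈ 180.39 km. ✓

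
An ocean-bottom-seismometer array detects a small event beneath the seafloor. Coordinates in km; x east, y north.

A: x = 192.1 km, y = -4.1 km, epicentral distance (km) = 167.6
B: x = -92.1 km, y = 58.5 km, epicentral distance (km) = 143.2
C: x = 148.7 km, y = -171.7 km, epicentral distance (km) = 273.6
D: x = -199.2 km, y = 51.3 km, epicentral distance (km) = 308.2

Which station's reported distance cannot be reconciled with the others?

D

Solve using three stations at a time. Using A, B, C (subtract circle equations pairwise → linear system) gives (x, y) ≈ (49.0, 83.1).
Distances from that point to each station vs reported:
  A: calculated 167.6 vs reported 167.6 → residual 0.0 km
  B: calculated 143.2 vs reported 143.2 → residual 0.0 km
  C: calculated 273.6 vs reported 273.6 → residual 0.0 km
  D: calculated 250.2 vs reported 308.2 → residual 58.0 km
A, B, C are mutually consistent (residuals ≈ 0); D is off by 58.0 km.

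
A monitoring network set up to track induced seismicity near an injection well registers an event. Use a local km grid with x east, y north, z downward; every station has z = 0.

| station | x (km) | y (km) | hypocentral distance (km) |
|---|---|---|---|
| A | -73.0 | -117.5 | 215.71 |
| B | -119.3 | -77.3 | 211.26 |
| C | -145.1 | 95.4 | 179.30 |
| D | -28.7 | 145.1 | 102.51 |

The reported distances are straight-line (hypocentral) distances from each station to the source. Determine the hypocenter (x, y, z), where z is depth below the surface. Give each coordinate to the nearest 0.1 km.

x ≈ 27.9 km, y ≈ 69.1 km, depth ≈ 39.1 km

Each station gives a sphere (x−x_i)² + (y−y_i)² + z² = d_i² (stations at z=0).
Subtracting the A sphere from B and C: z² cancels, leaving linear equations in x and y:
-92.6 x + 80.4 y = 2972.55
-144.2 x + 425.8 y = 25402.23
Solving: x ≈ 27.901, y ≈ 69.106 km (keep extra digits for the depth step; rounded: 27.9, 69.1).
Then from the A sphere: z² = 215.71² − (x + 73.0)² − (y + 117.5)² with x = 27.901, y = 69.106, so z ≈ 39.090 ≈ 39.1 km.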